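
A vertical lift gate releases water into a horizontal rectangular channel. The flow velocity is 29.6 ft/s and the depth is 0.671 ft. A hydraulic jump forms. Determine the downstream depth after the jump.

Fr₁ = V₁/√(g·y₁) = 29.6/√(32.2×0.671) = 6.37.
By Bélanger, y₂/y₁ = ½[√(1 + 8Fr₁²) − 1] = ½[√325.4 − 1] = 8.52.
y₂ = 8.52 × 0.671 = 5.72 ft.

y₂ = 5.72 ft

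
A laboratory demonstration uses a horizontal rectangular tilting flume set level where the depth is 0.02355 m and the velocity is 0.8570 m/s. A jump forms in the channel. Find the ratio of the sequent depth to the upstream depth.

y₂/y₁ = 2.071

Fr₁ = V₁/√(g·y₁) = 0.8570/√(9.81×0.02355) = 1.783.
Sequent-depth ratio: y₂/y₁ = ½[√(1 + 8Fr₁²) − 1] = ½[√26.433 − 1] = 2.071.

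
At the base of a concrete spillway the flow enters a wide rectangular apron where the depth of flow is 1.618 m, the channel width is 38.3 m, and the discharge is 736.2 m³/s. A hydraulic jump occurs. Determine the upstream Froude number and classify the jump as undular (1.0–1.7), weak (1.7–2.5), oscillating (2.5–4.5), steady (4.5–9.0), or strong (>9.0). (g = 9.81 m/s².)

q = Q/b = 736.2/38.3 = 19.22 m²/s; V₁ = q/y₁ = 11.88 m/s. Fr₁ = V₁/√(g·y₁) = 2.982.
Fr₁ = 2.982 lies in the oscillating range.

Fr₁ = 2.982; oscillating jump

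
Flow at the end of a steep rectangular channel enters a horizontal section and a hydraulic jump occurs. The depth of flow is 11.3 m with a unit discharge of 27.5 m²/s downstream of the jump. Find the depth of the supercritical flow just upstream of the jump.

y₁ = 1.10 m

V₂ = q/y₂ = 27.5/11.3 = 2.43 m/s; Fr₂ = V₂/√(g·y₂) = 0.231.
Since the conjugate-depth ratio holds either way, y₁/y₂ = ½[√(1 + 8Fr₂²) − 1] = ½[√1.427 − 1] = 0.0974.
y₁ = 0.0974 × 11.3 = 1.10 m.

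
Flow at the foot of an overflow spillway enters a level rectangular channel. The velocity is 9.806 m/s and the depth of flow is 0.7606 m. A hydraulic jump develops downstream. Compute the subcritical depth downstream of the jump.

Fr₁ = V₁/√(g·y₁) = 9.806/√(9.81×0.7606) = 3.590.
By Bélanger, y₂/y₁ = ½[√(1 + 8Fr₁²) − 1] = ½[√104.10 − 1] = 4.601.
y₂ = 4.601 × 0.7606 = 3.500 m.

y₂ = 3.500 m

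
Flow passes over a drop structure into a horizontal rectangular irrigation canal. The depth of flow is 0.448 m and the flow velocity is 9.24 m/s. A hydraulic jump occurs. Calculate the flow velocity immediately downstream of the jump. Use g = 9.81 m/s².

V₂ = 1.61 m/s

Fr₁ = V₁/√(g·y₁) = 9.24/√(9.81×0.448) = 4.41.
Conjugate-depth relation: y₂/y₁ = ½[√(1 + 8Fr₁²) − 1] = ½[√156.4 − 1] = 5.75.
y₂ = 5.75 × 0.448 = 2.58 m.
q = V₁·y₁ = 9.24 × 0.448 = 4.14 m²/s.
V₂ = q/y₂ = 4.14/2.58 = 1.61 m/s.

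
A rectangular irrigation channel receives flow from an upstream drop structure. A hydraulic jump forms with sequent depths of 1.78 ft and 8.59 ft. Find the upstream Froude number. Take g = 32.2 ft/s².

For a rectangular channel the momentum equation gives q² = ½·g·y₁·y₂·(y₁ + y₂) = ½×32.2×1.78×8.59×10.4 = 2553.
q = √2553 = 50.5 ft²/s.
V₁ = q/y₁ = 28.4 ft/s; Fr₁ = V₁/√(g·y₁) = 3.75.

Fr₁ = 3.75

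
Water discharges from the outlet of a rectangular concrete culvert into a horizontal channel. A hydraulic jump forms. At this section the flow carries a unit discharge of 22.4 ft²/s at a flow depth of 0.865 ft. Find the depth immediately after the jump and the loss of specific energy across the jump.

y₂ = 5.59 ft; ΔE = 5.44 ft

V₁ = q/y₁ = 22.4/0.865 = 25.9 ft/s. Fr₁ = V₁/√(g·y₁) = 25.9/√(32.2×0.865) = 4.91.
Sequent-depth ratio: y₂/y₁ = ½[√(1 + 8Fr₁²) − 1] = ½[√193.6 − 1] = 6.46.
y₂ = 6.46 × 0.865 = 5.59 ft.
V₂ = q/y₂ = 22.4/5.59 = 4.01 ft/s. E₁ = y₁ + V₁²/2g = 11.3 ft; E₂ = y₂ + V₂²/2g = 5.84 ft. ΔE = E₁ − E₂ = 5.44 ft.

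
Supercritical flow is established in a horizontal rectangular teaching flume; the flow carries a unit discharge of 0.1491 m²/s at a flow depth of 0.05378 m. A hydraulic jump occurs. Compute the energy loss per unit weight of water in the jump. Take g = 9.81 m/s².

ΔE = 0.1647 m

V₁ = q/y₁ = 0.1491/0.05378 = 2.772 m/s. Fr₁ = V₁/√(g·y₁) = 2.772/√(9.81×0.05378) = 3.817.
From the momentum equation for a rectangular channel, y₂/y₁ = ½[√(1 + 8Fr₁²) − 1] = ½[√117.55 − 1] = 4.921.
y₂ = 4.921 × 0.05378 = 0.2647 m.
V₂ = q/y₂ = 0.1491/0.2647 = 0.5634 m/s. E₁ = y₁ + V₁²/2g = 0.4455 m; E₂ = y₂ + V₂²/2g = 0.2808 m. ΔE = E₁ − E₂ = 0.1647 m.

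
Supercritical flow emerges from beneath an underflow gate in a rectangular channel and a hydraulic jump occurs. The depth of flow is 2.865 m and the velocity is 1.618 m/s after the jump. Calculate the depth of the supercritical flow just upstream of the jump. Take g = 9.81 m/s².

y₁ = 0.4599 m

Fr₂ = V₂/√(g·y₂) = 1.618/√(9.81×2.865) = 0.3052.
The Bélanger relation is symmetric: y₁/y₂ = ½[√(1 + 8Fr₂²) − 1] = ½[√1.7452 − 1] = 0.1605.
y₁ = 0.1605 × 2.865 = 0.4599 m.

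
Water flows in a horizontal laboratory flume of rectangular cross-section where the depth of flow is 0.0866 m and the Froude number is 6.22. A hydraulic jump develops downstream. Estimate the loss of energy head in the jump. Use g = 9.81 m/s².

Fr₁ = 6.22 (given).
From the momentum equation for a rectangular channel, y₂/y₁ = ½[√(1 + 8Fr₁²) − 1] = ½[√310.5 − 1] = 8.31.
y₂ = 8.31 × 0.0866 = 0.720 m.
Head loss: ΔE = (y₂ − y₁)³/(4y₁y₂) = (0.720 − 0.0866)³/(4×0.0866×0.720) = 0.254/0.249 = 1.02 m.

ΔE = 1.02 m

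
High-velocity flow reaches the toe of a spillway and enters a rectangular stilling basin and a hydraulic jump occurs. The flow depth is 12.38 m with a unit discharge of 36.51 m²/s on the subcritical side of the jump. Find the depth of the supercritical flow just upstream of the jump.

V₂ = q/y₂ = 36.51/12.38 = 2.949 m/s; Fr₂ = V₂/√(g·y₂) = 0.2676.
The Bélanger relation is symmetric: y₁/y₂ = ½[√(1 + 8Fr₂²) − 1] = ½[√1.5729 − 1] = 0.1271.
y₁ = 0.1271 × 12.38 = 1.573 m.

y₁ = 1.573 m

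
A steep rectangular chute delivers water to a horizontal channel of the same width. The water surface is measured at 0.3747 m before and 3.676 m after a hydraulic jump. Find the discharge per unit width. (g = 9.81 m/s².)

For a rectangular channel the momentum equation gives q² = ½·g·y₁·y₂·(y₁ + y₂) = ½×9.81×0.3747×3.676×4.051 = 27.37.
q = √27.37 = 5.231 m²/s.

q = 5.231 m²/s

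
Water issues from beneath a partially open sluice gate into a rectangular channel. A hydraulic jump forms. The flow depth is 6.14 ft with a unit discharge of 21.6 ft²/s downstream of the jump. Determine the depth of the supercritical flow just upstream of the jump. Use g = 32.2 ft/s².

y₁ = 0.691 ft

V₂ = q/y₂ = 21.6/6.14 = 3.52 ft/s; Fr₂ = V₂/√(g·y₂) = 0.250.
The Bélanger relation is symmetric: y₁/y₂ = ½[√(1 + 8Fr₂²) − 1] = ½[√1.501 − 1] = 0.113.
y₁ = 0.113 × 6.14 = 0.691 ft.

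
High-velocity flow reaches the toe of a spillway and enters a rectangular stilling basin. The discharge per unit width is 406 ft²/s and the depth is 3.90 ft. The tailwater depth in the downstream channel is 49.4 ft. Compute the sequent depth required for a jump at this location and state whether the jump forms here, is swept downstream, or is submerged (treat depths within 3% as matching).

V₁ = q/y₁ = 406/3.90 = 104 ft/s. Fr₁ = V₁/√(g·y₁) = 104/√(32.2×3.90) = 9.29.
Sequent-depth ratio: y₂/y₁ = ½[√(1 + 8Fr₁²) − 1] = ½[√691.4 − 1] = 12.6.
y₂ = 12.6 × 3.90 = 49.3 ft.
Tailwater y_tw = 49.4 ft: y_tw ≈ y₂, so the jump forms here.

y₂ = 49.3 ft; the jump forms here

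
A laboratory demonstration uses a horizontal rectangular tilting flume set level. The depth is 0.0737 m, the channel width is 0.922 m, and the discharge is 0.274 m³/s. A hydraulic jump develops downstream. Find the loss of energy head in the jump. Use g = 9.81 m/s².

ΔE = 0.422 m

q = Q/b = 0.274/0.922 = 0.297 m²/s; V₁ = q/y₁ = 4.03 m/s. Fr₁ = V₁/√(g·y₁) = 4.74.
Sequent-depth ratio: y₂/y₁ = ½[√(1 + 8Fr₁²) − 1] = ½[√180.9 − 1] = 6.23.
y₂ = 6.23 × 0.0737 = 0.459 m.
Head loss: ΔE = (y₂ − y₁)³/(4y₁y₂) = (0.459 − 0.0737)³/(4×0.0737×0.459) = 0.0571/0.135 = 0.422 m.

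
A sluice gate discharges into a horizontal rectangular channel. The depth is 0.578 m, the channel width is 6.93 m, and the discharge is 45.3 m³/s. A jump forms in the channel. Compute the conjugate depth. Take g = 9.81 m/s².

y₂ = 3.60 m

q = Q/b = 45.3/6.93 = 6.54 m²/s; V₁ = q/y₁ = 11.3 m/s. Fr₁ = V₁/√(g·y₁) = 4.75.
Sequent-depth ratio: y₂/y₁ = ½[√(1 + 8Fr₁²) − 1] = ½[√181.5 − 1] = 6.24.
y₂ = 6.24 × 0.578 = 3.60 m.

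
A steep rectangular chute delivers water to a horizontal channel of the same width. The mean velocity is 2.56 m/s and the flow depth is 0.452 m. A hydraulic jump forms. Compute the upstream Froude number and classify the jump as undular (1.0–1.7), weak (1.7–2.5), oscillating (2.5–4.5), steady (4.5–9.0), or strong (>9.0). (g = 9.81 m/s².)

Fr₁ = V₁/√(g·y₁) = 2.56/√(9.81×0.452) = 1.22.
Fr₁ = 1.22 lies in the undular range.

Fr₁ = 1.22; undular jump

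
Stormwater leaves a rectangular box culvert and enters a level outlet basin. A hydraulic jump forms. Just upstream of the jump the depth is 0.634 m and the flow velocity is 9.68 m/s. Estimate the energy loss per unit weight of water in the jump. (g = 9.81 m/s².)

Fr₁ = V₁/√(g·y₁) = 9.68/√(9.81×0.634) = 3.88.
Bélanger equation: y₂/y₁ = ½[√(1 + 8Fr₁²) − 1] = ½[√121.5 − 1] = 5.01.
y₂ = 5.01 × 0.634 = 3.18 m.
Head loss: ΔE = (y₂ − y₁)³/(4y₁y₂) = (3.18 − 0.634)³/(4×0.634×3.18) = 16.5/8.06 = 2.04 m.

ΔE = 2.04 m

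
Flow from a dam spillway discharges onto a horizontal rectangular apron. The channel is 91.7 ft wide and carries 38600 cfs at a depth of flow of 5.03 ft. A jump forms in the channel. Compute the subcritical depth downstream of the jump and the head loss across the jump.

y₂ = 44.3 ft; ΔE = 68.0 ft

q = Q/b = 38600/91.7 = 421 ft²/s; V₁ = q/y₁ = 83.7 ft/s. Fr₁ = V₁/√(g·y₁) = 6.58.
By Bélanger, y₂/y₁ = ½[√(1 + 8Fr₁²) − 1] = ½[√346.9 − 1] = 8.81.
y₂ = 8.81 × 5.03 = 44.3 ft.
Head loss: ΔE = (y₂ − y₁)³/(4y₁y₂) = (44.3 − 5.03)³/(4×5.03×44.3) = 60691/892 = 68.0 ft.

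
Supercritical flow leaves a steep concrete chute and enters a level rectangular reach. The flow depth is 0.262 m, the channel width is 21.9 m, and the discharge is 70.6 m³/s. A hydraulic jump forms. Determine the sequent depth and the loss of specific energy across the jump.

y₂ = 2.72 m; ΔE = 5.19 m

q = Q/b = 70.6/21.9 = 3.22 m²/s; V₁ = q/y₁ = 12.3 m/s. Fr₁ = V₁/√(g·y₁) = 7.67.
Bélanger equation: y₂/y₁ = ½[√(1 + 8Fr₁²) − 1] = ½[√472.2 − 1] = 10.4.
y₂ = 10.4 × 0.262 = 2.72 m.
Head loss: ΔE = (y₂ − y₁)³/(4y₁y₂) = (2.72 − 0.262)³/(4×0.262×2.72) = 14.8/2.85 = 5.19 m.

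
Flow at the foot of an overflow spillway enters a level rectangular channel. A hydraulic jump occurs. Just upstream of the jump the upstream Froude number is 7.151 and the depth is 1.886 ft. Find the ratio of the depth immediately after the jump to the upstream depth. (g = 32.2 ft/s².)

Fr₁ = 7.151 (given).
Conjugate-depth relation: y₂/y₁ = ½[√(1 + 8Fr₁²) − 1] = ½[√410.09 − 1] = 9.625.

y₂/y₁ = 9.625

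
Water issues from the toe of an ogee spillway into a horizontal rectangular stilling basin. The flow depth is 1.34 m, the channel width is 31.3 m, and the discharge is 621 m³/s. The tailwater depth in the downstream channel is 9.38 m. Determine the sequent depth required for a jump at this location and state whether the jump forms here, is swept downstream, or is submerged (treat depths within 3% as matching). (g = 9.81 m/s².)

q = Q/b = 621/31.3 = 19.8 m²/s; V₁ = q/y₁ = 14.8 m/s. Fr₁ = V₁/√(g·y₁) = 4.08.
Conjugate-depth relation: y₂/y₁ = ½[√(1 + 8Fr₁²) − 1] = ½[√134.4 − 1] = 5.30.
y₂ = 5.30 × 1.34 = 7.10 m.
Tailwater y_tw = 9.38 m: y_tw > y₂, so the jump is submerged.

y₂ = 7.10 m; the jump is submerged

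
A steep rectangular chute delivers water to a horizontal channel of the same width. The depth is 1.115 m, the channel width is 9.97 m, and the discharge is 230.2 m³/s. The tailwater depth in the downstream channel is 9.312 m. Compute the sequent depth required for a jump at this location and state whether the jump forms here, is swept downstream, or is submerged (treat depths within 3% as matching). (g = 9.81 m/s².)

y₂ = 9.331 m; the jump forms here

q = Q/b = 230.2/9.97 = 23.09 m²/s; V₁ = q/y₁ = 20.71 m/s. Fr₁ = V₁/√(g·y₁) = 6.261.
Bélanger equation: y₂/y₁ = ½[√(1 + 8Fr₁²) − 1] = ½[√314.63 − 1] = 8.369.
y₂ = 8.369 × 1.115 = 9.331 m.
Tailwater y_tw = 9.312 m: y_tw ≈ y₂, so the jump forms here.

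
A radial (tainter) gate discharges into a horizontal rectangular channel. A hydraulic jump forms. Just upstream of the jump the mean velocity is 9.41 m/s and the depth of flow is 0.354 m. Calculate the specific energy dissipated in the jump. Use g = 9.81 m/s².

Fr₁ = V₁/√(g·y₁) = 9.41/√(9.81×0.354) = 5.05.
From the momentum equation for a rectangular channel, y₂/y₁ = ½[√(1 + 8Fr₁²) − 1] = ½[√205.0 − 1] = 6.66.
y₂ = 6.66 × 0.354 = 2.36 m.
Head loss: ΔE = (y₂ − y₁)³/(4y₁y₂) = (2.36 − 0.354)³/(4×0.354×2.36) = 8.04/3.34 = 2.41 m.

ΔE = 2.41 m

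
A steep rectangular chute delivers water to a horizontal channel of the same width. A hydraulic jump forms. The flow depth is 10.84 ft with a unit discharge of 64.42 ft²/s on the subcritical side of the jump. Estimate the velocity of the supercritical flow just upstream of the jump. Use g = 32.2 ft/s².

V₂ = q/y₂ = 64.42/10.84 = 5.943 ft/s; Fr₂ = V₂/√(g·y₂) = 0.3181.
Since the conjugate-depth ratio holds either way, y₁/y₂ = ½[√(1 + 8Fr₂²) − 1] = ½[√1.8094 − 1] = 0.1726.
y₁ = 0.1726 × 10.84 = 1.871 ft.
V₁ = q/y₁ = 64.42/1.871 = 34.44 ft/s.

V₁ = 34.44 ft/s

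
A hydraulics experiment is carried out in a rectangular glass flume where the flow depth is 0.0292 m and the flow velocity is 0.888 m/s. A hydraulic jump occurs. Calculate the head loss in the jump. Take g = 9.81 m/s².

Fr₁ = V₁/√(g·y₁) = 0.888/√(9.81×0.0292) = 1.66.
Sequent-depth ratio: y₂/y₁ = ½[√(1 + 8Fr₁²) − 1] = ½[√23.02 − 1] = 1.90.
y₂ = 1.90 × 0.0292 = 0.0555 m.
Head loss: ΔE = (y₂ − y₁)³/(4y₁y₂) = (0.0555 − 0.0292)³/(4×0.0292×0.0555) = 0.0000181/0.00648 = 0.00279 m.

ΔE = 0.00279 m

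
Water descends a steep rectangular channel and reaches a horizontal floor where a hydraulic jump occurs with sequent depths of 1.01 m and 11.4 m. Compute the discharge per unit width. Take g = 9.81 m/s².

q = 26.5 m²/s

For a rectangular channel the momentum equation gives q² = ½·g·y₁·y₂·(y₁ + y₂) = ½×9.81×1.01×11.4×12.4 = 701.
q = √701 = 26.5 m²/s.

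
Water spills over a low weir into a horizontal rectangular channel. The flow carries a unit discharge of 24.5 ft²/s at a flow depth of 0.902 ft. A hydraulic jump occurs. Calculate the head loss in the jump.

V₁ = q/y₁ = 24.5/0.902 = 27.2 ft/s. Fr₁ = V₁/√(g·y₁) = 27.2/√(32.2×0.902) = 5.04.
From the momentum equation for a rectangular channel, y₂/y₁ = ½[√(1 + 8Fr₁²) − 1] = ½[√204.2 − 1] = 6.65.
y₂ = 6.65 × 0.902 = 5.99 ft.
Head loss: ΔE = (y₂ − y₁)³/(4y₁y₂) = (5.99 − 0.902)³/(4×0.902×5.99) = 132/21.6 = 6.10 ft.

ΔE = 6.10 ft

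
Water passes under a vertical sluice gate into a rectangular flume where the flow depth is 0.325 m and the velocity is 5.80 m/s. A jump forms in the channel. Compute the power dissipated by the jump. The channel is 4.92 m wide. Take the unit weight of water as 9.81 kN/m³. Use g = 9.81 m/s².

P = 54.5 kW

Fr₁ = V₁/√(g·y₁) = 5.80/√(9.81×0.325) = 3.25.
From the momentum equation for a rectangular channel, y₂/y₁ = ½[√(1 + 8Fr₁²) − 1] = ½[√85.41 − 1] = 4.12.
y₂ = 4.12 × 0.325 = 1.34 m.
q = V₁·y₁ = 5.80 × 0.325 = 1.89 m²/s. V₂ = q/y₂ = 1.89/1.34 = 1.41 m/s. E₁ = y₁ + V₁²/2g = 2.04 m; E₂ = y₂ + V₂²/2g = 1.44 m. ΔE = E₁ − E₂ = 0.599 m.
Q = q·b = 1.89 × 4.92 = 9.27 m³/s. P = γ·Q·ΔE = 9.81 × 9.27 × 0.599 = 54.5 kW.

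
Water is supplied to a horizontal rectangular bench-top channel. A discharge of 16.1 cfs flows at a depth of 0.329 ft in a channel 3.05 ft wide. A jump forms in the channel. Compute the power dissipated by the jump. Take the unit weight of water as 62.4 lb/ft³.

q = Q/b = 16.1/3.05 = 5.28 ft²/s; V₁ = q/y₁ = 16.0 ft/s. Fr₁ = V₁/√(g·y₁) = 4.93.
From the momentum equation for a rectangular channel, y₂/y₁ = ½[√(1 + 8Fr₁²) − 1] = ½[√195.4 − 1] = 6.49.
y₂ = 6.49 × 0.329 = 2.13 ft.
Head loss: ΔE = (y₂ − y₁)³/(4y₁y₂) = (2.13 − 0.329)³/(4×0.329×2.13) = 5.89/2.81 = 2.10 ft.
P = γ·Q·ΔE/550 = 62.4 × 16.1 × 2.10 / 550 = 3.83 hp.

P = 3.83 hp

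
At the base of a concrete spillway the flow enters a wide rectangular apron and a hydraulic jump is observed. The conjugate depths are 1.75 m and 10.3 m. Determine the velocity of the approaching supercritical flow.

V₁ = 18.7 m/s

For a rectangular channel the momentum equation gives q² = ½·g·y₁·y₂·(y₁ + y₂) = ½×9.81×1.75×10.3×12.1 = 1065.
q = √1065 = 32.6 m²/s.
V₁ = q/y₁ = 32.6/1.75 = 18.7 m/s.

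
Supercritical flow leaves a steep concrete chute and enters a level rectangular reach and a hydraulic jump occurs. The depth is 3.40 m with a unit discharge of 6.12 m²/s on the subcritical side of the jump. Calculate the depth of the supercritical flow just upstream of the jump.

y₁ = 0.566 m

V₂ = q/y₂ = 6.12/3.40 = 1.80 m/s; Fr₂ = V₂/√(g·y₂) = 0.312.
The Bélanger relation is symmetric: y₁/y₂ = ½[√(1 + 8Fr₂²) − 1] = ½[√1.777 − 1] = 0.167.
y₁ = 0.167 × 3.40 = 0.566 m.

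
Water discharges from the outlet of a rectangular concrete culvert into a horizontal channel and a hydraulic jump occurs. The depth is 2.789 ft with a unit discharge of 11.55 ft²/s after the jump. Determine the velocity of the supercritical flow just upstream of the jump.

V₁ = 14.04 ft/s

V₂ = q/y₂ = 11.55/2.789 = 4.141 ft/s; Fr₂ = V₂/√(g·y₂) = 0.4370.
Applying the sequent-depth relation in reverse, y₁/y₂ = ½[√(1 + 8Fr₂²) − 1] = ½[√2.5278 − 1] = 0.2949.
y₁ = 0.2949 × 2.789 = 0.8226 ft.
V₁ = q/y₁ = 11.55/0.8226 = 14.04 ft/s.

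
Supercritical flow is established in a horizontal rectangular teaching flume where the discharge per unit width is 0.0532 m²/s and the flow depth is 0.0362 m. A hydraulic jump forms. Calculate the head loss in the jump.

ΔE = 0.0248 m

V₁ = q/y₁ = 0.0532/0.0362 = 1.47 m/s. Fr₁ = V₁/√(g·y₁) = 1.47/√(9.81×0.0362) = 2.47.
Bélanger equation: y₂/y₁ = ½[√(1 + 8Fr₁²) − 1] = ½[√49.65 − 1] = 3.02.
y₂ = 3.02 × 0.0362 = 0.109 m.
V₂ = q/y₂ = 0.0532/0.109 = 0.486 m/s. E₁ = y₁ + V₁²/2g = 0.146 m; E₂ = y₂ + V₂²/2g = 0.121 m. ΔE = E₁ − E₂ = 0.0248 m.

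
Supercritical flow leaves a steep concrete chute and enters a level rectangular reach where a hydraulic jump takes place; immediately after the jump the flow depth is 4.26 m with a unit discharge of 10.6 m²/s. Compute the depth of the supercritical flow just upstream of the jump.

V₂ = q/y₂ = 10.6/4.26 = 2.49 m/s; Fr₂ = V₂/√(g·y₂) = 0.385.
From the momentum equation (using Fr₂), y₁/y₂ = ½[√(1 + 8Fr₂²) − 1] = ½[√2.185 − 1] = 0.239.
y₁ = 0.239 × 4.26 = 1.02 m.

y₁ = 1.02 m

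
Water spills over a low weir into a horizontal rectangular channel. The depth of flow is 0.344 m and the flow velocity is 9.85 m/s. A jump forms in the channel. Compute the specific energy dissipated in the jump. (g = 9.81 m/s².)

ΔE = 2.75 m

Fr₁ = V₁/√(g·y₁) = 9.85/√(9.81×0.344) = 5.36.
Bélanger equation: y₂/y₁ = ½[√(1 + 8Fr₁²) − 1] = ½[√231.0 − 1] = 7.10.
y₂ = 7.10 × 0.344 = 2.44 m.
q = V₁·y₁ = 9.85 × 0.344 = 3.39 m²/s. V₂ = q/y₂ = 3.39/2.44 = 1.39 m/s. E₁ = y₁ + V₁²/2g = 5.29 m; E₂ = y₂ + V₂²/2g = 2.54 m. ΔE = E₁ − E₂ = 2.75 m.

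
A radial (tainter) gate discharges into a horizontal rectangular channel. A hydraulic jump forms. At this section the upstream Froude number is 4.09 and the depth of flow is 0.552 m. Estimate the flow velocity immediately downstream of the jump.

V₂ = 1.79 m/s

Fr₁ = 4.09 (given).
Sequent-depth ratio: y₂/y₁ = ½[√(1 + 8Fr₁²) − 1] = ½[√134.8 − 1] = 5.31.
y₂ = 5.31 × 0.552 = 2.93 m.
V₁ = Fr₁·√(g·y₁) = 4.09×√(9.81×0.552) = 9.52 m/s; q = V₁·y₁ = 5.25 m²/s.
V₂ = q/y₂ = 5.25/2.93 = 1.79 m/s.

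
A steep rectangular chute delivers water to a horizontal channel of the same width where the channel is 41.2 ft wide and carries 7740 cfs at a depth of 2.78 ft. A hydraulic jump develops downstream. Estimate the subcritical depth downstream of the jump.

y₂ = 26.7 ft

q = Q/b = 7740/41.2 = 188 ft²/s; V₁ = q/y₁ = 67.6 ft/s. Fr₁ = V₁/√(g·y₁) = 7.14.
Sequent-depth ratio: y₂/y₁ = ½[√(1 + 8Fr₁²) − 1] = ½[√409.1 − 1] = 9.61.
y₂ = 9.61 × 2.78 = 26.7 ft.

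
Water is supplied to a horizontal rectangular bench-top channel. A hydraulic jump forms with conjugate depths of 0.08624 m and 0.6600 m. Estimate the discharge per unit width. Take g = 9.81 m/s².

q = 0.4564 m²/s

For a rectangular channel the momentum equation gives q² = ½·g·y₁·y₂·(y₁ + y₂) = ½×9.81×0.08624×0.6600×0.7462 = 0.2083.
q = √0.2083 = 0.4564 m²/s.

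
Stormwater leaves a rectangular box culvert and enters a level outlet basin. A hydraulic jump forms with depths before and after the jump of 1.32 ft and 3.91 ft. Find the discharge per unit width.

q = 20.8 ft²/s

For a rectangular channel the momentum equation gives q² = ½·g·y₁·y₂·(y₁ + y₂) = ½×32.2×1.32×3.91×5.23 = 435.
q = √435 = 20.8 ft²/s.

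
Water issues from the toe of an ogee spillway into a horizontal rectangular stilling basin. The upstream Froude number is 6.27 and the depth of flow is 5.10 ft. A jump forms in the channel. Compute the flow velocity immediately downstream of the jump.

Fr₁ = 6.27 (given).
Sequent-depth ratio: y₂/y₁ = ½[√(1 + 8Fr₁²) − 1] = ½[√315.5 − 1] = 8.38.
y₂ = 8.38 × 5.10 = 42.7 ft.
V₁ = Fr₁·√(g·y₁) = 6.27×√(32.2×5.10) = 80.3 ft/s; q = V₁·y₁ = 410 ft²/s.
V₂ = q/y₂ = 410/42.7 = 9.59 ft/s.

V₂ = 9.59 ft/s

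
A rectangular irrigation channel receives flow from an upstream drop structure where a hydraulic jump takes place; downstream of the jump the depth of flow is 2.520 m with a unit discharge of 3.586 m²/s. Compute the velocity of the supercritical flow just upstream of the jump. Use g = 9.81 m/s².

V₁ = 9.931 m/s

V₂ = q/y₂ = 3.586/2.520 = 1.423 m/s; Fr₂ = V₂/√(g·y₂) = 0.2862.
From the momentum equation (using Fr₂), y₁/y₂ = ½[√(1 + 8Fr₂²) − 1] = ½[√1.6553 − 1] = 0.1433.
y₁ = 0.1433 × 2.520 = 0.3611 m.
V₁ = q/y₁ = 3.586/0.3611 = 9.931 m/s.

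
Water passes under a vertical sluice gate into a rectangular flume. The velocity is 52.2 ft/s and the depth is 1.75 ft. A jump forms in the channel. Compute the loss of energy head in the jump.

Fr₁ = V₁/√(g·y₁) = 52.2/√(32.2×1.75) = 6.95.
Bélanger equation: y₂/y₁ = ½[√(1 + 8Fr₁²) − 1] = ½[√387.8 − 1] = 9.35.
y₂ = 9.35 × 1.75 = 16.4 ft.
Head loss: ΔE = (y₂ − y₁)³/(4y₁y₂) = (16.4 − 1.75)³/(4×1.75×16.4) = 3117/114 = 27.2 ft.

ΔE = 27.2 ft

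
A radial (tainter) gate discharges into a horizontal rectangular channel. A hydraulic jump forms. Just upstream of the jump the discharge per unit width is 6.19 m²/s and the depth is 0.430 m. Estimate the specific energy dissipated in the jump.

ΔE = 6.82 m

V₁ = q/y₁ = 6.19/0.430 = 14.4 m/s. Fr₁ = V₁/√(g·y₁) = 14.4/√(9.81×0.430) = 7.01.
Bélanger equation: y₂/y₁ = ½[√(1 + 8Fr₁²) − 1] = ½[√394.0 − 1] = 9.42.
y₂ = 9.42 × 0.430 = 4.05 m.
V₂ = q/y₂ = 6.19/4.05 = 1.53 m/s. E₁ = y₁ + V₁²/2g = 11.0 m; E₂ = y₂ + V₂²/2g = 4.17 m. ΔE = E₁ − E₂ = 6.82 m.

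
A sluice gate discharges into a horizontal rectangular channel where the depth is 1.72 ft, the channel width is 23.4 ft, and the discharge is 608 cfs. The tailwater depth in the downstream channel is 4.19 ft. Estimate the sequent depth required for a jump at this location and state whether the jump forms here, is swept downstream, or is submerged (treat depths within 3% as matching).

y₂ = 4.15 ft; the jump forms here

q = Q/b = 608/23.4 = 26.0 ft²/s; V₁ = q/y₁ = 15.1 ft/s. Fr₁ = V₁/√(g·y₁) = 2.03.
From the momentum equation for a rectangular channel, y₂/y₁ = ½[√(1 + 8Fr₁²) − 1] = ½[√33.96 − 1] = 2.41.
y₂ = 2.41 × 1.72 = 4.15 ft.
Tailwater y_tw = 4.19 ft: y_tw ≈ y₂, so the jump forms here.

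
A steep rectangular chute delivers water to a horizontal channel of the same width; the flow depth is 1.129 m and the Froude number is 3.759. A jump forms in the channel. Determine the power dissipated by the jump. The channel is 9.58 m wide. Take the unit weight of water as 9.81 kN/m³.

Fr₁ = 3.759 (given).
From the momentum equation for a rectangular channel, y₂/y₁ = ½[√(1 + 8Fr₁²) − 1] = ½[√114.04 − 1] = 4.839.
y₂ = 4.839 × 1.129 = 5.464 m.
V₁ = Fr₁·√(g·y₁) = 3.759×√(9.81×1.129) = 12.51 m/s; q = V₁·y₁ = 14.12 m²/s. V₂ = q/y₂ = 14.12/5.464 = 2.585 m/s. E₁ = y₁ + V₁²/2g = 9.105 m; E₂ = y₂ + V₂²/2g = 5.804 m. ΔE = E₁ − E₂ = 3.301 m.
Q = q·b = 14.12 × 9.58 = 135.3 m³/s. P = γ·Q·ΔE = 9.81 × 135.3 × 3.301 = 4382 kW.

P = 4382 kW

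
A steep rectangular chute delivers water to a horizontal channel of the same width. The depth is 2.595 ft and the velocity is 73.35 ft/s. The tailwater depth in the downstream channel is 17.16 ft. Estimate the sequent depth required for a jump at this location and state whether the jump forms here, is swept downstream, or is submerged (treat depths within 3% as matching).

y₂ = 28.18 ft; the jump is swept downstream

Fr₁ = V₁/√(g·y₁) = 73.35/√(32.2×2.595) = 8.024.
Bélanger equation: y₂/y₁ = ½[√(1 + 8Fr₁²) − 1] = ½[√516.11 − 1] = 10.86.
y₂ = 10.86 × 2.595 = 28.18 ft.
Tailwater y_tw = 17.16 ft: y_tw < y₂, so the jump is swept downstream.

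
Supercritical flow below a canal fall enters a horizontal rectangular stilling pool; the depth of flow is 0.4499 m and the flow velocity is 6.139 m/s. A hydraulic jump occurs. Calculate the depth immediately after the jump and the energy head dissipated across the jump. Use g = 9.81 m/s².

Fr₁ = V₁/√(g·y₁) = 6.139/√(9.81×0.4499) = 2.922.
Bélanger equation: y₂/y₁ = ½[√(1 + 8Fr₁²) − 1] = ½[√69.313 − 1] = 3.663.
y₂ = 3.663 × 0.4499 = 1.648 m.
Head loss: ΔE = (y₂ − y₁)³/(4y₁y₂) = (1.648 − 0.4499)³/(4×0.4499×1.648) = 1.719/2.965 = 0.5797 m.

y₂ = 1.648 m; ΔE = 0.5797 m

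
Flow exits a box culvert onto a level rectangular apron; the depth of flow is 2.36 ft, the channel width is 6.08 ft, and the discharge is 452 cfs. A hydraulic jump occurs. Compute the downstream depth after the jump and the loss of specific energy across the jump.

y₂ = 10.9 ft; ΔE = 6.11 ft

q = Q/b = 452/6.08 = 74.3 ft²/s; V₁ = q/y₁ = 31.5 ft/s. Fr₁ = V₁/√(g·y₁) = 3.61.
By Bélanger, y₂/y₁ = ½[√(1 + 8Fr₁²) − 1] = ½[√105.5 − 1] = 4.63.
y₂ = 4.63 × 2.36 = 10.9 ft.
Head loss: ΔE = (y₂ − y₁)³/(4y₁y₂) = (10.9 − 2.36)³/(4×2.36×10.9) = 631/103 = 6.11 ft.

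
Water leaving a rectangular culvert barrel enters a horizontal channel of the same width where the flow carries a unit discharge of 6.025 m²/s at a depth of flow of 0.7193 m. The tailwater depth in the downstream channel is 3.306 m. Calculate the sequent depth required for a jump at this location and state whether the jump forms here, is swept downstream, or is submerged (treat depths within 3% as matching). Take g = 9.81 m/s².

V₁ = q/y₁ = 6.025/0.7193 = 8.376 m/s. Fr₁ = V₁/√(g·y₁) = 8.376/√(9.81×0.7193) = 3.153.
Conjugate-depth relation: y₂/y₁ = ½[√(1 + 8Fr₁²) − 1] = ½[√80.544 − 1] = 3.987.
y₂ = 3.987 × 0.7193 = 2.868 m.
Tailwater y_tw = 3.306 m: y_tw > y₂, so the jump is submerged.

y₂ = 2.868 m; the jump is submerged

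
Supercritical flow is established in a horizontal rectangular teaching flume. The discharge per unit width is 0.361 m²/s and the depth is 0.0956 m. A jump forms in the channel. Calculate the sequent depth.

V₁ = q/y₁ = 0.361/0.0956 = 3.78 m/s. Fr₁ = V₁/√(g·y₁) = 3.78/√(9.81×0.0956) = 3.90.
Sequent-depth ratio: y₂/y₁ = ½[√(1 + 8Fr₁²) − 1] = ½[√122.6 − 1] = 5.04.
y₂ = 5.04 × 0.0956 = 0.482 m.

y₂ = 0.482 m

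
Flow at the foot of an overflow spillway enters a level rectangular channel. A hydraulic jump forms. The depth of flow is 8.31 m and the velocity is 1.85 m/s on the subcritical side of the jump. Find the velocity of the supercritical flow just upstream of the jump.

V₁ = 23.7 m/s

Fr₂ = V₂/√(g·y₂) = 1.85/√(9.81×8.31) = 0.205.
The Bélanger relation is symmetric: y₁/y₂ = ½[√(1 + 8Fr₂²) − 1] = ½[√1.336 − 1] = 0.0779.
y₁ = 0.0779 × 8.31 = 0.647 m.
V₁ = q/y₁ = 15.4/0.647 = 23.7 m/s.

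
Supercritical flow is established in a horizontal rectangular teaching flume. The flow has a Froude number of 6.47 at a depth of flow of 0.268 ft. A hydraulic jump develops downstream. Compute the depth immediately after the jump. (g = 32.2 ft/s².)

y₂ = 2.32 ft

Fr₁ = 6.47 (given).
Bélanger equation: y₂/y₁ = ½[√(1 + 8Fr₁²) − 1] = ½[√335.9 − 1] = 8.66.
y₂ = 8.66 × 0.268 = 2.32 ft.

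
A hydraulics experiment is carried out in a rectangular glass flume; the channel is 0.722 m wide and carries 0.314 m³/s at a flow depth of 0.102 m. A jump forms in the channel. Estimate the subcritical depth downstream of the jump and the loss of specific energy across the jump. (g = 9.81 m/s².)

y₂ = 0.566 m; ΔE = 0.433 m

q = Q/b = 0.314/0.722 = 0.435 m²/s; V₁ = q/y₁ = 4.26 m/s. Fr₁ = V₁/√(g·y₁) = 4.26.
Bélanger equation: y₂/y₁ = ½[√(1 + 8Fr₁²) − 1] = ½[√146.3 − 1] = 5.55.
y₂ = 5.55 × 0.102 = 0.566 m.
Head loss: ΔE = (y₂ − y₁)³/(4y₁y₂) = (0.566 − 0.102)³/(4×0.102×0.566) = 0.0999/0.231 = 0.433 m.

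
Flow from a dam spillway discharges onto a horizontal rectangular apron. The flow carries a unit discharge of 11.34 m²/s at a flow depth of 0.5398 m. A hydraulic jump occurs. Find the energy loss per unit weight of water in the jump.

V₁ = q/y₁ = 11.34/0.5398 = 21.01 m/s. Fr₁ = V₁/√(g·y₁) = 21.01/√(9.81×0.5398) = 9.129.
From the momentum equation for a rectangular channel, y₂/y₁ = ½[√(1 + 8Fr₁²) − 1] = ½[√667.73 − 1] = 12.42.
y₂ = 12.42 × 0.5398 = 6.704 m.
V₂ = q/y₂ = 11.34/6.704 = 1.691 m/s. E₁ = y₁ + V₁²/2g = 23.03 m; E₂ = y₂ + V₂²/2g = 6.850 m. ΔE = E₁ − E₂ = 16.18 m.

ΔE = 16.18 m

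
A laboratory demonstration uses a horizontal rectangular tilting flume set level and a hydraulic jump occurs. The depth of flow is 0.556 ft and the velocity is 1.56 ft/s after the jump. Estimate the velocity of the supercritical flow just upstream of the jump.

Fr₂ = V₂/√(g·y₂) = 1.56/√(32.2×0.556) = 0.369.
The Bélanger relation is symmetric: y₁/y₂ = ½[√(1 + 8Fr₂²) − 1] = ½[√2.087 − 1] = 0.222.
y₁ = 0.222 × 0.556 = 0.124 ft.
V₁ = q/y₁ = 0.867/0.124 = 7.01 ft/s.

V₁ = 7.01 ft/s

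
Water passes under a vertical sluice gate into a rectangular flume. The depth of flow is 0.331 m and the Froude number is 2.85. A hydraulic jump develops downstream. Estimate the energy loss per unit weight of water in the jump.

ΔE = 0.390 m

Fr₁ = 2.85 (given).
From the momentum equation for a rectangular channel, y₂/y₁ = ½[√(1 + 8Fr₁²) − 1] = ½[√65.98 − 1] = 3.56.
y₂ = 3.56 × 0.331 = 1.18 m.
V₁ = Fr₁·√(g·y₁) = 2.85×√(9.81×0.331) = 5.14 m/s; q = V₁·y₁ = 1.70 m²/s. V₂ = q/y₂ = 1.70/1.18 = 1.44 m/s. E₁ = y₁ + V₁²/2g = 1.68 m; E₂ = y₂ + V₂²/2g = 1.28 m. ΔE = E₁ − E₂ = 0.390 m.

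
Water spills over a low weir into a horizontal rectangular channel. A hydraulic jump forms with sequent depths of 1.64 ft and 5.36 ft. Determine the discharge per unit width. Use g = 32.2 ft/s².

For a rectangular channel the momentum equation gives q² = ½·g·y₁·y₂·(y₁ + y₂) = ½×32.2×1.64×5.36×7.00 = 991.
q = √991 = 31.5 ft²/s.

q = 31.5 ft²/s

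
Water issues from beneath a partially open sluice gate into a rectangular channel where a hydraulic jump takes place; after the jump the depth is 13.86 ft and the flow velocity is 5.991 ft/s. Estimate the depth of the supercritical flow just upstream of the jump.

Fr₂ = V₂/√(g·y₂) = 5.991/√(32.2×13.86) = 0.2836.
The Bélanger relation is symmetric: y₁/y₂ = ½[√(1 + 8Fr₂²) − 1] = ½[√1.6434 − 1] = 0.1410.
y₁ = 0.1410 × 13.86 = 1.954 ft.

y₁ = 1.954 ft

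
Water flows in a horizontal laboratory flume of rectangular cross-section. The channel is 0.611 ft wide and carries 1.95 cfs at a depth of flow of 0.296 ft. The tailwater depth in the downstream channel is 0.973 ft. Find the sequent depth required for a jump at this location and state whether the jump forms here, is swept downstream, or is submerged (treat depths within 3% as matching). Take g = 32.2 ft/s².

y₂ = 1.32 ft; the jump is swept downstream

q = Q/b = 1.95/0.611 = 3.19 ft²/s; V₁ = q/y₁ = 10.8 ft/s. Fr₁ = V₁/√(g·y₁) = 3.49.
Sequent-depth ratio: y₂/y₁ = ½[√(1 + 8Fr₁²) − 1] = ½[√98.58 − 1] = 4.46.
y₂ = 4.46 × 0.296 = 1.32 ft.
Tailwater y_tw = 0.973 ft: y_tw < y₂, so the jump is swept downstream.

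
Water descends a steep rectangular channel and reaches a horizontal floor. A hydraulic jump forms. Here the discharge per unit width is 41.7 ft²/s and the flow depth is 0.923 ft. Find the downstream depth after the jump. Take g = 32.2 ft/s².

V₁ = q/y₁ = 41.7/0.923 = 45.2 ft/s. Fr₁ = V₁/√(g·y₁) = 45.2/√(32.2×0.923) = 8.29.
By Bélanger, y₂/y₁ = ½[√(1 + 8Fr₁²) − 1] = ½[√550.4 − 1] = 11.2.
y₂ = 11.2 × 0.923 = 10.4 ft.

y₂ = 10.4 ft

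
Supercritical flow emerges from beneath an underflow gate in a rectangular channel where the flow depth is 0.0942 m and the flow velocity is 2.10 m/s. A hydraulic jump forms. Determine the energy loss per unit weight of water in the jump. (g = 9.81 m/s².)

Fr₁ = V₁/√(g·y₁) = 2.10/√(9.81×0.0942) = 2.18.
Sequent-depth ratio: y₂/y₁ = ½[√(1 + 8Fr₁²) − 1] = ½[√39.18 − 1] = 2.63.
y₂ = 2.63 × 0.0942 = 0.248 m.
Head loss: ΔE = (y₂ − y₁)³/(4y₁y₂) = (0.248 − 0.0942)³/(4×0.0942×0.248) = 0.00362/0.0933 = 0.0388 m.

ΔE = 0.0388 m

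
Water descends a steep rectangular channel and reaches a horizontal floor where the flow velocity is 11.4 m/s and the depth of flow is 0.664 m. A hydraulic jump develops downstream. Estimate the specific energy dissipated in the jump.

Fr₁ = V₁/√(g·y₁) = 11.4/√(9.81×0.664) = 4.47.
Sequent-depth ratio: y₂/y₁ = ½[√(1 + 8Fr₁²) − 1] = ½[√160.6 − 1] = 5.84.
y₂ = 5.84 × 0.664 = 3.88 m.
q = V₁·y₁ = 11.4 × 0.664 = 7.57 m²/s. V₂ = q/y₂ = 7.57/3.88 = 1.95 m/s. E₁ = y₁ + V₁²/2g = 7.29 m; E₂ = y₂ + V₂²/2g = 4.07 m. ΔE = E₁ − E₂ = 3.22 m.

ΔE = 3.22 m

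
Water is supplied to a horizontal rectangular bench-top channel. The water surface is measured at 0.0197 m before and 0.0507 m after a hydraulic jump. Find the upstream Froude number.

For a rectangular channel the momentum equation gives q² = ½·g·y₁·y₂·(y₁ + y₂) = ½×9.81×0.0197×0.0507×0.0704 = 0.000345.
q = √0.000345 = 0.0186 m²/s.
V₁ = q/y₁ = 0.943 m/s; Fr₁ = V₁/√(g·y₁) = 2.14.

Fr₁ = 2.14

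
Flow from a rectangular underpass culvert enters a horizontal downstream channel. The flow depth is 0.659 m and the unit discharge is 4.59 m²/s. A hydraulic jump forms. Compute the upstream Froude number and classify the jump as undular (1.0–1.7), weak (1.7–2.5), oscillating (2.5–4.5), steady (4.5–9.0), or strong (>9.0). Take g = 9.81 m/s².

Fr₁ = 2.74; oscillating jump

V₁ = q/y₁ = 4.59/0.659 = 6.97 m/s. Fr₁ = V₁/√(g·y₁) = 6.97/√(9.81×0.659) = 2.74.
Fr₁ = 2.74 lies in the oscillating range.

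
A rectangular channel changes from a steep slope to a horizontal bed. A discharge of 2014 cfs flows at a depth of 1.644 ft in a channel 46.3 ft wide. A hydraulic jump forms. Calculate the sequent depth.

q = Q/b = 2014/46.3 = 43.50 ft²/s; V₁ = q/y₁ = 26.46 ft/s. Fr₁ = V₁/√(g·y₁) = 3.637.
By Bélanger, y₂/y₁ = ½[√(1 + 8Fr₁²) − 1] = ½[√106.80 − 1] = 4.667.
y₂ = 4.667 × 1.644 = 7.673 ft.

y₂ = 7.673 ft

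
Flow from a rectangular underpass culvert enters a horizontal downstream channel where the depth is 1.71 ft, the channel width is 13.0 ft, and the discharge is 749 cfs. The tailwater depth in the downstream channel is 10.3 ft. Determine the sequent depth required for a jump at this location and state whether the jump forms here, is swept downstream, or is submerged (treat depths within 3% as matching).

y₂ = 10.2 ft; the jump forms here

q = Q/b = 749/13.0 = 57.6 ft²/s; V₁ = q/y₁ = 33.7 ft/s. Fr₁ = V₁/√(g·y₁) = 4.54.
Bélanger equation: y₂/y₁ = ½[√(1 + 8Fr₁²) − 1] = ½[√165.9 − 1] = 5.94.
y₂ = 5.94 × 1.71 = 10.2 ft.
Tailwater y_tw = 10.3 ft: y_tw ≈ y₂, so the jump forms here.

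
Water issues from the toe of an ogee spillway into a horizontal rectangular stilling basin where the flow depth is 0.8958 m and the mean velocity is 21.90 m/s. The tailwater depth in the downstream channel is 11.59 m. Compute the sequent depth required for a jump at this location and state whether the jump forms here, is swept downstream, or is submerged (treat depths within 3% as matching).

y₂ = 8.922 m; the jump is submerged

Fr₁ = V₁/√(g·y₁) = 21.90/√(9.81×0.8958) = 7.388.
By Bélanger, y₂/y₁ = ½[√(1 + 8Fr₁²) − 1] = ½[√437.61 − 1] = 9.960.
y₂ = 9.960 × 0.8958 = 8.922 m.
Tailwater y_tw = 11.59 m: y_tw > y₂, so the jump is submerged.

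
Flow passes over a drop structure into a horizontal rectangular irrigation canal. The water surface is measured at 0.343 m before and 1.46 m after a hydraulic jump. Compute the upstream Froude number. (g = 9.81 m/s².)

Fr₁ = 3.34

For a rectangular channel the momentum equation gives q² = ½·g·y₁·y₂·(y₁ + y₂) = ½×9.81×0.343×1.46×1.80 = 4.43.
q = √4.43 = 2.10 m²/s.
V₁ = q/y₁ = 6.14 m/s; Fr₁ = V₁/√(g·y₁) = 3.34.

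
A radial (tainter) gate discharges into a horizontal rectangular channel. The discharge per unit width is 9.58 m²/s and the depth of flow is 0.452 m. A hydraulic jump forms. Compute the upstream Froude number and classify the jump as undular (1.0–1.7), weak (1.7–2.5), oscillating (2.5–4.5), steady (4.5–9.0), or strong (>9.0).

Fr₁ = 10.1; strong jump

V₁ = q/y₁ = 9.58/0.452 = 21.2 m/s. Fr₁ = V₁/√(g·y₁) = 21.2/√(9.81×0.452) = 10.1.
Fr₁ = 10.1 lies in the strong range.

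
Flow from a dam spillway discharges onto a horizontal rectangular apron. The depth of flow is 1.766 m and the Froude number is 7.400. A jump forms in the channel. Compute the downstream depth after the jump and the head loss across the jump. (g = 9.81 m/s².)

y₂ = 17.62 m; ΔE = 32.01 m

Fr₁ = 7.400 (given).
By Bélanger, y₂/y₁ = ½[√(1 + 8Fr₁²) − 1] = ½[√439.08 − 1] = 9.977.
y₂ = 9.977 × 1.766 = 17.62 m.
V₁ = Fr₁·√(g·y₁) = 7.400×√(9.81×1.766) = 30.80 m/s; q = V₁·y₁ = 54.39 m²/s. V₂ = q/y₂ = 54.39/17.62 = 3.087 m/s. E₁ = y₁ + V₁²/2g = 50.12 m; E₂ = y₂ + V₂²/2g = 18.11 m. ΔE = E₁ − E₂ = 32.01 m.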